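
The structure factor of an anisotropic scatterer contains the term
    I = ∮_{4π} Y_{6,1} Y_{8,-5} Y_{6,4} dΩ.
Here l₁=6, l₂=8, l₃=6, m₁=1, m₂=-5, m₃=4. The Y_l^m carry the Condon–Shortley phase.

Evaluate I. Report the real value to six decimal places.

0.126849

Checks pass: Σm=0; 20 even; l₃=6∈[2,14].
(2·6+1)(2·8+1)(2·6+1) = 2873
Δ: 8! 4! 8! / 21! → 1/1309458150
sum: t=2:+1/49766400 t=3:−1/3110400 t=4:+1/1327104 t=5:−1/3110400 t=6:+1/49766400 = 1/6635520
3j²(6 8 6; 0 0 0) = Δ·Π!·Σ² = 350/46189  (sign +1)
sum: t=1:−1/174182400 t=2:+1/43545600 t=3:−1/116121600 = 1/116121600
3j²(6 8 6; 1 -5 4) = Δ·Π!·Σ² = 3/323  (sign +1)
combine: 4πI² = 2873·350/46189·3/323 = 13650/67507
take √, sign +1: I = 0.12684898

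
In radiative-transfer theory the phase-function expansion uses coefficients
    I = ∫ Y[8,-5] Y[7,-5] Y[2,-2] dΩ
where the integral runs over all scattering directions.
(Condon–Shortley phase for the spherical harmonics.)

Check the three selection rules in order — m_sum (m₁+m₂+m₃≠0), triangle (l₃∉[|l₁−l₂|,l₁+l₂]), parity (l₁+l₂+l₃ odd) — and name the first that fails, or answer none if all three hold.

m_sum

azimuthal sum: -5 − 5 − 2 = -12  ✗
1 ≤ 2 ≤ 15 (triangle on l)
L = 8 + 7 + 2 = 17 (odd)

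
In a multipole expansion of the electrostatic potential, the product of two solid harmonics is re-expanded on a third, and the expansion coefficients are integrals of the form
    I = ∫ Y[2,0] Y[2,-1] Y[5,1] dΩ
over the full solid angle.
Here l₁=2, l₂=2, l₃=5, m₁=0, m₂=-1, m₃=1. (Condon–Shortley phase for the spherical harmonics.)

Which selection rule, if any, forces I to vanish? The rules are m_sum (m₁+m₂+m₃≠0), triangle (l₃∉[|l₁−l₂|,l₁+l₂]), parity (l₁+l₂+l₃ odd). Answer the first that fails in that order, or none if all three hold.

Σmᵢ = 0  ✓
l₃∈[|l₁−l₂|,l₁+l₂]=[0,4], have l₃=5  ✗
Σlᵢ = 9 ⇒ odd

triangle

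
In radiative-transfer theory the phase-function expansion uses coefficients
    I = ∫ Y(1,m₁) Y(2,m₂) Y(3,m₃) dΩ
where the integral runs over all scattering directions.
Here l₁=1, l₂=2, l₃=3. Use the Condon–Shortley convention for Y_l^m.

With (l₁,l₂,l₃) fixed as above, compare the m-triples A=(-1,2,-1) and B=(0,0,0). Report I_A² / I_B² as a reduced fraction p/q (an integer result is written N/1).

Shared (l₁,l₂,l₃)=(1,2,3): N and (l;000)² cancel in I_A²/I_B².
A: Δ = 0!·2!·4!/7! = 1/105; Racah Σ t=0..0: t=0:+1/48 = 1/48; ⇒ 3j(1 2 3; -1 2 -1)² = 1/105, sgn +1
B: Δ = 0!·2!·4!/7! = 1/105; Racah Σ t=0..0: t=0:+1/4 = 1/4; ⇒ 3j(1 2 3; 0 0 0)² = 3/35, sgn -1
I_A²/I_B² = (1/105)/(3/35) = 1/9

1/9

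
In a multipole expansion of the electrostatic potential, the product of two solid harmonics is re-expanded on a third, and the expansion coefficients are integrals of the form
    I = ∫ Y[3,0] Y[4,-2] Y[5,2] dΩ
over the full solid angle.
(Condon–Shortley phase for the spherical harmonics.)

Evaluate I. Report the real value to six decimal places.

0.022664

Checks pass: Σm=0; 12 even; l₃=5∈[1,7].
(2·3+1)(2·4+1)(2·5+1) = 693
Δ: 2! 4! 6! / 13! → 1/180180
sum: t=0:+1/576 t=1:−1/144 t=2:+1/576 = -1/288
3j²(3 4 5; 0 0 0) = Δ·Π!·Σ² = 20/1001  (sign +1)
sum: t=0:+1/576 t=1:−1/480 t=2:+1/8640 = -1/4320
3j²(3 4 5; 0 -2 2) = Δ·Π!·Σ² = 1/2145  (sign +1)
combine: 4πI² = 693·20/1001·1/2145 = 12/1859
take √, sign +1: I = 0.02266449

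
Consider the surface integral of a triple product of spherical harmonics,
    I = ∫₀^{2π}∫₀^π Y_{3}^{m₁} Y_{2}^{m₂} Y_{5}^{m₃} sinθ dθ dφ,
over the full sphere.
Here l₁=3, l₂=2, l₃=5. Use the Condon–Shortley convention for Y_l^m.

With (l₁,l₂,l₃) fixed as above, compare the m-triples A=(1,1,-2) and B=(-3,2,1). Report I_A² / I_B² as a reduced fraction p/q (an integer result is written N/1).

105/1

l's match ⇒ only the (l;m) 3-j factors differ between A and B.
A: triangle coeff Δ(3,2,5) = 1/2310; Σ_t [0,0]: t=0:+1/288 = 1/288; (3j)²=1/22 [(3 2 5; 1 1 -2)], sign=-1
B: triangle coeff Δ(3,2,5) = 1/2310; Σ_t [0,0]: t=0:+1/17280 = 1/17280; (3j)²=1/2310 [(3 2 5; -3 2 1)], sign=+1
I_A²/I_B² = (1/22)/(1/2310) = 105/1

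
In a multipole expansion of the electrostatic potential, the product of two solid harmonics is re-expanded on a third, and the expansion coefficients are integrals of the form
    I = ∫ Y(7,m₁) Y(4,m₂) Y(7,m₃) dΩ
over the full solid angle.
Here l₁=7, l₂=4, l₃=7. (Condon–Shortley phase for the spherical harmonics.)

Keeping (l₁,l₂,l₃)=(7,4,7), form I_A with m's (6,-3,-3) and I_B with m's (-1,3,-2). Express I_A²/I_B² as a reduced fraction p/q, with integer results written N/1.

Shared (l₁,l₂,l₃)=(7,4,7): N and (l;000)² cancel in I_A²/I_B².
A: Δ = 4!·10!·4!/19! = 1/58198140; Racah Σ t=0..1: t=0:+1/52254720 t=1:−1/522547200 = 1/58060800; ⇒ 3j(7 4 7; 6 -3 -3)² = 9/646, sgn +1
B: Δ = 4!·10!·4!/19! = 1/58198140; Racah Σ t=3..4: t=3:−1/2073600 t=4:+1/2488320 = -1/12441600; ⇒ 3j(7 4 7; -1 3 -2)² = 98/138567, sgn +1
I_A²/I_B² = (9/646)/(98/138567) = 3861/196

3861/196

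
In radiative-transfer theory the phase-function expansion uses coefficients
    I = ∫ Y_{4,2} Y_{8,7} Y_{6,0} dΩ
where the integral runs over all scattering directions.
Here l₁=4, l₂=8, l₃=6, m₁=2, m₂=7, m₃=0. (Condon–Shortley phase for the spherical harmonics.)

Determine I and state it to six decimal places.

0.000000

2 + 7 + 0 = 9 ≠ 0: azimuthal integral kills it; I = 0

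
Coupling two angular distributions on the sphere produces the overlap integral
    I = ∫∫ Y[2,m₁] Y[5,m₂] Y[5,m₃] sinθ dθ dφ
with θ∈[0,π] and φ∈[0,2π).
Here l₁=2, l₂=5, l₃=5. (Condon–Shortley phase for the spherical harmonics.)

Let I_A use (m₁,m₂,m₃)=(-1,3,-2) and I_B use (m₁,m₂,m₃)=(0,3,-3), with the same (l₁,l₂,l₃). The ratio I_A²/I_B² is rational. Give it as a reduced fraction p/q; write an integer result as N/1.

100/1

l's match ⇒ only the (l;m) 3-j factors differ between A and B.
A: triangle coeff Δ(2,5,5) = 1/38610; Σ_t [1,2]: t=1:−1/10080 t=2:+1/2880 = 1/4032; (3j)²=10/429 [(2 5 5; -1 3 -2)], sign=-1
B: triangle coeff Δ(2,5,5) = 1/38610; Σ_t [0,2]: t=0:+1/161280 t=1:−1/5040 t=2:+1/5760 = -1/53760; (3j)²=1/4290 [(2 5 5; 0 3 -3)], sign=-1
I_A²/I_B² = (10/429)/(1/4290) = 100/1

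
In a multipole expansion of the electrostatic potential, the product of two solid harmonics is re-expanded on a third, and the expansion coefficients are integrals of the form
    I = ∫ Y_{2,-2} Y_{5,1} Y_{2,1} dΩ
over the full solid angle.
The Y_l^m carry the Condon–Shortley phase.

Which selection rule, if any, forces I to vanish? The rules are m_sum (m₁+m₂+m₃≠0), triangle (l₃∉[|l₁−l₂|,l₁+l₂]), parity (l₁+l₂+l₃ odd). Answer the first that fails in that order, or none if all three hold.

azimuthal sum: -2 + 1 + 1 = 0  ✓
3 ≤ 2 ≤ 7 (triangle on l)  ✗
L = 2 + 5 + 2 = 9 (odd)

triangle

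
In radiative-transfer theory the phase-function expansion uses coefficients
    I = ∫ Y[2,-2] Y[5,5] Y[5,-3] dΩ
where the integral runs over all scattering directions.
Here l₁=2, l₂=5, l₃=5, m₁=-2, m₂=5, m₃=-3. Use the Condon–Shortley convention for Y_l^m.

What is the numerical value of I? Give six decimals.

0.088588

m-sum 0 ✓  L=12 even ✓  3≤5≤7 ✓
Π(2lᵢ+1) = 5×11×11 = 605
triangle coeff Δ(2,5,5) = 1/38610
Σ_t [0,2]: t=0:+1/2880 t=1:−1/576 t=2:+1/2880 = -1/960
(3j)²=10/429 [(2 5 5; 0 0 0)], sign=+1
Σ_t [2,2]: t=2:+1/161280 = 1/161280
(3j)²=1/143 [(2 5 5; -2 5 -3)], sign=+1
⇒ 4πI² = 50/507
I = (+1)√(50/507/(4π)) = 0.08858824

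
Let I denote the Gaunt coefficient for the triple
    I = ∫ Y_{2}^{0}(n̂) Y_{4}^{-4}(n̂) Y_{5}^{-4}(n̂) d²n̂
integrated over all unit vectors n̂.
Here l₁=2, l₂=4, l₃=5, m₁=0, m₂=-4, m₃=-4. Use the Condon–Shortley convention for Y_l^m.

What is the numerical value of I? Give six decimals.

0.000000

Σmᵢ = -8 ≠ 0, so the φ-integral vanishes; I = 0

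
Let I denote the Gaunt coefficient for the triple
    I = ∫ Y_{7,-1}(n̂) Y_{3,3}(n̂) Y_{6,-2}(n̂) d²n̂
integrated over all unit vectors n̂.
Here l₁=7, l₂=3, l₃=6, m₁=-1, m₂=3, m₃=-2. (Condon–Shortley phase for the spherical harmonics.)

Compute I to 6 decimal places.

Checks pass: Σm=0; 16 even; l₃=6∈[4,10].
(2·7+1)(2·3+1)(2·6+1) = 1365
Δ: 4! 10! 2! / 17! → 1/2042040
sum: t=1:−1/207360 t=2:+1/57600 t=3:−1/207360 = 1/129600
3j²(7 3 6; 0 0 0) = Δ·Π!·Σ² = 168/12155  (sign +1)
sum: t=4:+1/829440 = 1/829440
3j²(7 3 6; -1 3 -2) = Δ·Π!·Σ² = 35/2431  (sign +1)
combine: 4πI² = 1365·168/12155·35/2431 = 123480/454597
take √, sign +1: I = 0.14702124

0.147021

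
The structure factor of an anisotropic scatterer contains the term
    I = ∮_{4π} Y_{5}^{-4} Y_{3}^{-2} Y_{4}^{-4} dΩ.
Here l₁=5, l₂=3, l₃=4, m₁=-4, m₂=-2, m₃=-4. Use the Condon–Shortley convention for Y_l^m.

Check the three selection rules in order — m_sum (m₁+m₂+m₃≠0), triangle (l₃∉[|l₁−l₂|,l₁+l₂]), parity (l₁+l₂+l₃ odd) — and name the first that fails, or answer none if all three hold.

m_sum

m₁+m₂+m₃ = -4 − 2 − 4 = -10  ✗
triangle: |5−3|=2 ≤ l₃=4 ≤ 5+3=8
parity: l₁+l₂+l₃ = 12 is even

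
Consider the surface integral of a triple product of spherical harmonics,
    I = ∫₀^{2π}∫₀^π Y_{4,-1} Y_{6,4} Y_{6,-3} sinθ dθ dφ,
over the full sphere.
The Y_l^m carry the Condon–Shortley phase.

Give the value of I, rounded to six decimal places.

0.077598

Rules hold: Σm=0, L=16 even, 2≤6≤10.
N = 9·13·13 = 1521
Δ = 4!·4!·8!/17! = 1/15315300
Racah Σ t=0..4: t=0:+1/829440 t=1:−1/25920 t=2:+1/9216 t=3:−1/25920 t=4:+1/829440 = 7/207360
⇒ 3j(4 6 6; 0 0 0)² = 28/2431, sgn +1
Racah Σ t=2..4: t=2:+1/967680 t=3:−1/120960 t=4:+1/207360 = -1/414720
⇒ 3j(4 6 6; -1 4 -3)² = 21/4862, sgn +1
4πI² = N·(3j₀)²·(3jₘ)² = 2646/34969
I = +1·√(0.075667/4π) = 0.07759762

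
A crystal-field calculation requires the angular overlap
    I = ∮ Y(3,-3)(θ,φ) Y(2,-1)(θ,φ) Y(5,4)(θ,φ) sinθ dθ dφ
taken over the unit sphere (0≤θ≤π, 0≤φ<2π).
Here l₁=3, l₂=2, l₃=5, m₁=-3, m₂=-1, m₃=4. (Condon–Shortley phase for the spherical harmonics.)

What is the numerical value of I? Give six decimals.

0.219610

Rules hold: Σm=0, L=10 even, 1≤5≤5.
N = 7·5·11 = 385
Δ = 0!·6!·4!/11! = 1/2310
Racah Σ t=0..0: t=0:+1/144 = 1/144
⇒ 3j(3 2 5; 0 0 0)² = 10/231, sgn -1
Racah Σ t=0..0: t=0:+1/4320 = 1/4320
⇒ 3j(3 2 5; -3 -1 4)² = 2/55, sgn -1
4πI² = N·(3j₀)²·(3jₘ)² = 20/33
I = +1·√(0.606061/4π) = 0.21961050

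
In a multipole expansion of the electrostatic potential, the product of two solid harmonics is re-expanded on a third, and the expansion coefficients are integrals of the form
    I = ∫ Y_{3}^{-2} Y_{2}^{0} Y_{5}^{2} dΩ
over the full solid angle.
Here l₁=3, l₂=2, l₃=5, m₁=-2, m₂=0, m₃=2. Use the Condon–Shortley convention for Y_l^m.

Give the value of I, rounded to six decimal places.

Checks pass: Σm=0; 10 even; l₃=5∈[1,5].
(2·3+1)(2·2+1)(2·5+1) = 385
Δ: 0! 6! 4! / 11! → 1/2310
sum: t=0:+1/144 = 1/144
3j²(3 2 5; 0 0 0) = Δ·Π!·Σ² = 10/231  (sign -1)
sum: t=0:+1/480 = 1/480
3j²(3 2 5; -2 0 2) = Δ·Π!·Σ² = 3/110  (sign -1)
combine: 4πI² = 385·10/231·3/110 = 5/11
take √, sign +1: I = 0.19018827

0.190188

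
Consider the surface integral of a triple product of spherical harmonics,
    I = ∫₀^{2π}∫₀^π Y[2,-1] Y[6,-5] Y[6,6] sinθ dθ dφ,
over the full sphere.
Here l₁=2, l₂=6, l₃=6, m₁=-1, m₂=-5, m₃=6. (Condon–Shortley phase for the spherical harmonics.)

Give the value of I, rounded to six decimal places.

0.178412

Rules hold: Σm=0, L=14 even, 4≤6≤8.
N = 5·13·13 = 845
Δ = 2!·2!·10!/15! = 1/90090
Racah Σ t=0..2: t=0:+1/69120 t=1:−1/14400 t=2:+1/69120 = -7/172800
⇒ 3j(2 6 6; 0 0 0)² = 14/715, sgn -1
Racah Σ t=1..1: t=1:−1/7257600 = -1/7257600
⇒ 3j(2 6 6; -1 -5 6)² = 11/455, sgn -1
4πI² = N·(3j₀)²·(3jₘ)² = 2/5
I = +1·√(0.4/4π) = 0.17841241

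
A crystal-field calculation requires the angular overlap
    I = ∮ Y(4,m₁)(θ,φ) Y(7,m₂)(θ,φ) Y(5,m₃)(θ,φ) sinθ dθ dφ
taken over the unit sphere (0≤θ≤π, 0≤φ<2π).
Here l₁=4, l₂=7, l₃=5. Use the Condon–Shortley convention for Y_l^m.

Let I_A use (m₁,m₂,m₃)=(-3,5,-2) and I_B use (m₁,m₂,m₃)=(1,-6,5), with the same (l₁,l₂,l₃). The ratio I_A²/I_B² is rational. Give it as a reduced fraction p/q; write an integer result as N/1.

28/1755

l's match ⇒ only the (l;m) 3-j factors differ between A and B.
A: triangle coeff Δ(4,7,5) = 1/6126120; Σ_t [5,6]: t=5:−1/1209600 t=6:+1/1036800 = 1/7257600; (3j)²=1/2210 [(4 7 5; -3 5 -2)], sign=-1
B: triangle coeff Δ(4,7,5) = 1/6126120; Σ_t [1,1]: t=1:−1/9676800 = -1/9676800; (3j)²=27/952 [(4 7 5; 1 -6 5)], sign=-1
I_A²/I_B² = (1/2210)/(27/952) = 28/1755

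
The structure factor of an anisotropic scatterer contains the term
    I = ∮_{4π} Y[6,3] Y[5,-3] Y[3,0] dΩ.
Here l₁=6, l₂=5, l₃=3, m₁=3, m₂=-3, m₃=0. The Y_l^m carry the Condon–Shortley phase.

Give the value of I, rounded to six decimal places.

Checks pass: Σm=0; 14 even; l₃=3∈[1,11].
(2·6+1)(2·5+1)(2·3+1) = 1001
Δ: 8! 4! 2! / 15! → 1/675675
sum: t=3:−1/8640 t=4:+1/2304 t=5:−1/8640 = 7/34560
3j²(6 5 3; 0 0 0) = Δ·Π!·Σ² = 7/429  (sign -1)
sum: t=0:+1/483840 t=1:−1/20160 t=2:+1/17280 = 1/96768
3j²(6 5 3; 3 -3 0) = Δ·Π!·Σ² = 1/1001  (sign -1)
combine: 4πI² = 1001·7/429·1/1001 = 7/429
take √, sign +1: I = 0.03603425

0.036034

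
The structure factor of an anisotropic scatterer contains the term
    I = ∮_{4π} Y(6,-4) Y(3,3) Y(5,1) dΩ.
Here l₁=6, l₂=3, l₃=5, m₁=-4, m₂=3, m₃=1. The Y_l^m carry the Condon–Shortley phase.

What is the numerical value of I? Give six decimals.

Rules hold: Σm=0, L=14 even, 3≤5≤9.
N = 13·7·11 = 1001
Δ = 4!·8!·2!/15! = 1/675675
Racah Σ t=1..3: t=1:−1/8640 t=2:+1/2304 t=3:−1/8640 = 7/34560
⇒ 3j(6 3 5; 0 0 0)² = 7/429, sgn -1
Racah Σ t=4..4: t=4:+1/69120 = 1/69120
⇒ 3j(6 3 5; -4 3 1)² = 4/143, sgn +1
4πI² = N·(3j₀)²·(3jₘ)² = 196/429
I = -1·√(0.456876/4π) = -0.19067531

-0.190675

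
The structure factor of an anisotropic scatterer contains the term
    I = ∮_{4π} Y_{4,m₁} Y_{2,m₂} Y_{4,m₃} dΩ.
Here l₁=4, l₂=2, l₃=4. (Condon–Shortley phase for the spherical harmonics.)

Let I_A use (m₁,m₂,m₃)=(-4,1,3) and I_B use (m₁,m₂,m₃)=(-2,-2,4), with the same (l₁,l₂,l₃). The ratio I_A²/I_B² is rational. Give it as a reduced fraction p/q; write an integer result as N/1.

7/2

l's match ⇒ only the (l;m) 3-j factors differ between A and B.
A: triangle coeff Δ(4,2,4) = 1/13860; Σ_t [2,2]: t=2:+1/1440 = 1/1440; (3j)²=7/165 [(4 2 4; -4 1 3)], sign=-1
B: triangle coeff Δ(4,2,4) = 1/13860; Σ_t [0,0]: t=0:+1/2880 = 1/2880; (3j)²=2/165 [(4 2 4; -2 -2 4)], sign=+1
I_A²/I_B² = (7/165)/(2/165) = 7/2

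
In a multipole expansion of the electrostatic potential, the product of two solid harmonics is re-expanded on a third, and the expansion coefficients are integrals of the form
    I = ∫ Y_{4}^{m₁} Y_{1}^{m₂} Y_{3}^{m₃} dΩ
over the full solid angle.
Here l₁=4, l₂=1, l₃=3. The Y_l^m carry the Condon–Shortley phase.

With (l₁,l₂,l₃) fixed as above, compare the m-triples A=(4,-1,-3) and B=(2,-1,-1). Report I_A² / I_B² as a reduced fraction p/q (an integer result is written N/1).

Same 4,1,3: normalisation and zero-m 3j drop out of the ratio.
A: Δ: 2! 6! 0! / 9! → 1/252; sum: t=0:+1/1440 = 1/1440; 3j²(4 1 3; 4 -1 -3) = Δ·Π!·Σ² = 1/9  (sign +1)
B: Δ: 2! 6! 0! / 9! → 1/252; sum: t=0:+1/96 = 1/96; 3j²(4 1 3; 2 -1 -1) = Δ·Π!·Σ² = 5/84  (sign +1)
I_A²/I_B² = (1/9)/(5/84) = 28/15

28/15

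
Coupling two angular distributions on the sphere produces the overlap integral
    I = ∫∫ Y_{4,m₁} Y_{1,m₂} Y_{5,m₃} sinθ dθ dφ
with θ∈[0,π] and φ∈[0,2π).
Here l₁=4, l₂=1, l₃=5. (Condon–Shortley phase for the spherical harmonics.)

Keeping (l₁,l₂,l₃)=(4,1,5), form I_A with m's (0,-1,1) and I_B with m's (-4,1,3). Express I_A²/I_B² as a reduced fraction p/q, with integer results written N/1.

Shared (l₁,l₂,l₃)=(4,1,5): N and (l;000)² cancel in I_A²/I_B².
A: Δ = 0!·8!·2!/11! = 1/495; Racah Σ t=0..0: t=0:+1/1152 = 1/1152; ⇒ 3j(4 1 5; 0 -1 1)² = 1/33, sgn +1
B: Δ = 0!·8!·2!/11! = 1/495; Racah Σ t=0..0: t=0:+1/80640 = 1/80640; ⇒ 3j(4 1 5; -4 1 3)² = 1/495, sgn +1
I_A²/I_B² = (1/33)/(1/495) = 15/1

15/1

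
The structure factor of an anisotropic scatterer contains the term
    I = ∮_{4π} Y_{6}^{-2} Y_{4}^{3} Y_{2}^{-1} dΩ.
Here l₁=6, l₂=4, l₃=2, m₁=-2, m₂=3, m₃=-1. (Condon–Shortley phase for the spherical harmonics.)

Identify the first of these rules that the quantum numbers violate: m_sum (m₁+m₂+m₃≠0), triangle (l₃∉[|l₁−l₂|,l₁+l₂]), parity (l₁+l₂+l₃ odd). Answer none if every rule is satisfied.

Σmᵢ = 0  ✓
l₃∈[|l₁−l₂|,l₁+l₂]=[2,10], have l₃=2  ✓
Σlᵢ = 12 ⇒ even  ✓

none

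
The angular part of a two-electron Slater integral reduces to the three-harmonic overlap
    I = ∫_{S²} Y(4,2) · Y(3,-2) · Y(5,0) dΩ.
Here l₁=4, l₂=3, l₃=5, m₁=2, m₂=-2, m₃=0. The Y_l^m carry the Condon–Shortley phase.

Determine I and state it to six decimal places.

Rules hold: Σm=0, L=12 even, 1≤5≤7.
N = 9·7·11 = 693
Δ = 2!·6!·4!/13! = 1/180180
Racah Σ t=0..2: t=0:+1/576 t=1:−1/144 t=2:+1/576 = -1/288
⇒ 3j(4 3 5; 0 0 0)² = 20/1001, sgn +1
Racah Σ t=0..1: t=0:+1/576 t=1:−1/2880 = 1/720
⇒ 3j(4 3 5; 2 -2 0)² = 80/3003, sgn -1
4πI² = N·(3j₀)²·(3jₘ)² = 4800/13013
I = -1·√(0.368862/4π) = -0.17132746

-0.171327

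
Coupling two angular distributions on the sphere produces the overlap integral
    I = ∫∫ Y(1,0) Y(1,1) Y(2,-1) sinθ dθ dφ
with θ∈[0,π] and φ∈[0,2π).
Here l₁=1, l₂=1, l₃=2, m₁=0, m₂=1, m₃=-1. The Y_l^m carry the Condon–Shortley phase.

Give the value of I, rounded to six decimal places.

-0.218510

m-sum 0 ✓  L=4 even ✓  0≤2≤2 ✓
Π(2lᵢ+1) = 3×3×5 = 45
triangle coeff Δ(1,1,2) = 1/30
Σ_t [0,0]: t=0:+1/1 = 1/1
(3j)²=2/15 [(1 1 2; 0 0 0)], sign=+1
Σ_t [0,0]: t=0:+1/2 = 1/2
(3j)²=1/10 [(1 1 2; 0 1 -1)], sign=-1
⇒ 4πI² = 3/5
I = (-1)√(3/5/(4π)) = -0.21850969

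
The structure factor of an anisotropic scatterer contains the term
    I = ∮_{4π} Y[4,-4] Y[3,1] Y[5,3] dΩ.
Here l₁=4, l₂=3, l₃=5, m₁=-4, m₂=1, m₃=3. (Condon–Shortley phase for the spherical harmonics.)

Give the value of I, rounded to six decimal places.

0.169606

Checks pass: Σm=0; 12 even; l₃=5∈[1,7].
(2·4+1)(2·3+1)(2·5+1) = 693
Δ: 2! 6! 4! / 13! → 1/180180
sum: t=0:+1/576 t=1:−1/144 t=2:+1/576 = -1/288
3j²(4 3 5; 0 0 0) = Δ·Π!·Σ² = 20/1001  (sign +1)
sum: t=2:+1/5760 = 1/5760
3j²(4 3 5; -4 1 3) = Δ·Π!·Σ² = 56/2145  (sign +1)
combine: 4πI² = 693·20/1001·56/2145 = 672/1859
take √, sign +1: I = 0.16960553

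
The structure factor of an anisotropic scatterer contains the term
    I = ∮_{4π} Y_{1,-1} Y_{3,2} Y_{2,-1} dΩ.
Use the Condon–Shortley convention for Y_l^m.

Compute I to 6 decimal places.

0.261169

m-sum 0 ✓  L=6 even ✓  2≤2≤4 ✓
Π(2lᵢ+1) = 3×7×5 = 105
triangle coeff Δ(1,3,2) = 1/105
Σ_t [1,1]: t=1:−1/4 = -1/4
(3j)²=3/35 [(1 3 2; 0 0 0)], sign=-1
Σ_t [2,2]: t=2:+1/12 = 1/12
(3j)²=2/21 [(1 3 2; -1 2 -1)], sign=-1
⇒ 4πI² = 6/7
I = (+1)√(6/7/(4π)) = 0.26116903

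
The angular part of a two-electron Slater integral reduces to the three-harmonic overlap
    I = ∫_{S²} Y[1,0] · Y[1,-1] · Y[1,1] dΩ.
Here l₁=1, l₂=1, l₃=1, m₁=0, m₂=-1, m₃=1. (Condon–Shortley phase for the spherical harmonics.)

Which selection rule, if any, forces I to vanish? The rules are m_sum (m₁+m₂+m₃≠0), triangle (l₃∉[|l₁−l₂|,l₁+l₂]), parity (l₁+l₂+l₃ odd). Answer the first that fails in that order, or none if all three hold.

parity

m₁+m₂+m₃ = 0 − 1 + 1 = 0  ✓
triangle: |1−1|=0 ≤ l₃=1 ≤ 1+1=2  ✓
parity: l₁+l₂+l₃ = 3 is odd  ✗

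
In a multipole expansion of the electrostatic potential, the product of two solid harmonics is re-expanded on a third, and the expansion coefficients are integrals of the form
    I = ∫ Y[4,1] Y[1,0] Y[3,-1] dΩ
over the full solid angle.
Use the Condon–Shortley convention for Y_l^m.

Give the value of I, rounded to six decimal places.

Checks pass: Σm=0; 8 even; l₃=3∈[3,5].
(2·4+1)(2·1+1)(2·3+1) = 189
Δ: 2! 6! 0! / 9! → 1/252
sum: t=1:−1/36 = -1/36
3j²(4 1 3; 0 0 0) = Δ·Π!·Σ² = 4/63  (sign +1)
sum: t=1:−1/48 = -1/48
3j²(4 1 3; 1 0 -1) = Δ·Π!·Σ² = 5/84  (sign -1)
combine: 4πI² = 189·4/63·5/84 = 5/7
take √, sign -1: I = -0.23841361

-0.238414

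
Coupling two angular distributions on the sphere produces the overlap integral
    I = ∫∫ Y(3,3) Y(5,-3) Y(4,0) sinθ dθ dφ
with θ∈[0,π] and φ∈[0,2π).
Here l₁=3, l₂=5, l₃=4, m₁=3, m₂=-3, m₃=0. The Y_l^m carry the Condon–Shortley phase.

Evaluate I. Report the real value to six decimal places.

0.196280

Checks pass: Σm=0; 12 even; l₃=4∈[2,8].
(2·3+1)(2·5+1)(2·4+1) = 693
Δ: 4! 2! 6! / 13! → 1/180180
sum: t=1:−1/576 t=2:+1/144 t=3:−1/576 = 1/288
3j²(3 5 4; 0 0 0) = Δ·Π!·Σ² = 20/1001  (sign +1)
sum: t=0:+1/2304 = 1/2304
3j²(3 5 4; 3 -3 0) = Δ·Π!·Σ² = 5/143  (sign +1)
combine: 4πI² = 693·20/1001·5/143 = 900/1859
take √, sign +1: I = 0.19628026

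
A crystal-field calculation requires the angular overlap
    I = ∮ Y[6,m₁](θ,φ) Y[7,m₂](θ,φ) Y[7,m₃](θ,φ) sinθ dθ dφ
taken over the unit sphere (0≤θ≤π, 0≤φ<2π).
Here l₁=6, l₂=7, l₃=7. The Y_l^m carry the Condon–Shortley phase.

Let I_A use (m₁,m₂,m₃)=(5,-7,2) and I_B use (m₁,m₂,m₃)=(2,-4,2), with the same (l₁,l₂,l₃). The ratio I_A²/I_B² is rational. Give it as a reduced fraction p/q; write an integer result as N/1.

Same 6,7,7: normalisation and zero-m 3j drop out of the ratio.
A: Δ: 6! 6! 8! / 21! → 1/2444321880; sum: t=0:+1/3483648000 = 1/3483648000; 3j²(6 7 7; 5 -7 2) = Δ·Π!·Σ² = 33/6460  (sign -1)
B: Δ: 6! 6! 8! / 21! → 1/2444321880; sum: t=0:+1/24883200 t=1:−1/6220800 t=2:+1/11612160 t=3:−1/174182400 = -1/24883200; 3j²(6 7 7; 2 -4 2) = Δ·Π!·Σ² = 28/4199  (sign +1)
I_A²/I_B² = (33/6460)/(28/4199) = 429/560

429/560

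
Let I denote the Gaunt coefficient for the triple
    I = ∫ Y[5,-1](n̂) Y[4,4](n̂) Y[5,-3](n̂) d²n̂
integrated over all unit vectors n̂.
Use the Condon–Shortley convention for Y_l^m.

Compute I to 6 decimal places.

Rules hold: Σm=0, L=14 even, 1≤5≤9.
N = 11·9·11 = 1089
Δ = 4!·6!·4!/15! = 1/3153150
Racah Σ t=0..4: t=0:+1/69120 t=1:−1/1728 t=2:+1/576 t=3:−1/1728 t=4:+1/69120 = 7/11520
⇒ 3j(5 4 5; 0 0 0)² = 2/143, sgn -1
Racah Σ t=4..4: t=4:+1/27648 = 1/27648
⇒ 3j(5 4 5; -1 4 -3)² = 10/429, sgn +1
4πI² = N·(3j₀)²·(3jₘ)² = 60/169
I = -1·√(0.35503/4π) = -0.16808437

-0.168084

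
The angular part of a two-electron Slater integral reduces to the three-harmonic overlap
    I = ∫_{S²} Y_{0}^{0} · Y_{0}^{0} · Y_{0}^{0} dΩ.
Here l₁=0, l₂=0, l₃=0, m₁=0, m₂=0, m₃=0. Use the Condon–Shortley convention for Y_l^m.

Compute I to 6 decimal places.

0.282095

Rules hold: Σm=0, L=0 even, 0≤0≤0.
N = 1·1·1 = 1
Δ = 0!·0!·0!/1! = 1/1
Racah Σ t=0..0: t=0:+1/1 = 1/1
⇒ 3j(0 0 0; 0 0 0)² = 1/1, sgn +1
(m-triple is (0,0,0) — same symbol as above.)
4πI² = N·(3j₀)²·(3jₘ)² = 1/1
I = +1·√(1/4π) = 0.28209479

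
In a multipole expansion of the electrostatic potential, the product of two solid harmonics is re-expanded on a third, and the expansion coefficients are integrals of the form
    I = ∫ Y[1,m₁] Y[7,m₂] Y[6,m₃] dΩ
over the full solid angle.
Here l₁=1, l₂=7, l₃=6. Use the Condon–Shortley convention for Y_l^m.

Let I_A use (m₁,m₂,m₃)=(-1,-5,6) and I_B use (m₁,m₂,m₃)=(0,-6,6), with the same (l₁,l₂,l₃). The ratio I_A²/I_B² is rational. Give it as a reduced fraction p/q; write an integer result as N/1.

Same 1,7,6: normalisation and zero-m 3j drop out of the ratio.
A: Δ: 2! 0! 12! / 15! → 1/1365; sum: t=2:+1/958003200 = 1/958003200; 3j²(1 7 6; -1 -5 6) = Δ·Π!·Σ² = 1/1365  (sign +1)
B: Δ: 2! 0! 12! / 15! → 1/1365; sum: t=1:−1/479001600 = -1/479001600; 3j²(1 7 6; 0 -6 6) = Δ·Π!·Σ² = 1/105  (sign -1)
I_A²/I_B² = (1/1365)/(1/105) = 1/13

1/13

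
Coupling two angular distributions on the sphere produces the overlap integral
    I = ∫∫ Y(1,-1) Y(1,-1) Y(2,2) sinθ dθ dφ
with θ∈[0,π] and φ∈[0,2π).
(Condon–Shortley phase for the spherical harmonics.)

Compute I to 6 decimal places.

0.309019

Rules hold: Σm=0, L=4 even, 0≤2≤2.
N = 3·3·5 = 45
Δ = 0!·2!·2!/5! = 1/30
Racah Σ t=0..0: t=0:+1/1 = 1/1
⇒ 3j(1 1 2; 0 0 0)² = 2/15, sgn +1
Racah Σ t=0..0: t=0:+1/4 = 1/4
⇒ 3j(1 1 2; -1 -1 2)² = 1/5, sgn +1
4πI² = N·(3j₀)²·(3jₘ)² = 6/5
I = +1·√(1.2/4π) = 0.30901936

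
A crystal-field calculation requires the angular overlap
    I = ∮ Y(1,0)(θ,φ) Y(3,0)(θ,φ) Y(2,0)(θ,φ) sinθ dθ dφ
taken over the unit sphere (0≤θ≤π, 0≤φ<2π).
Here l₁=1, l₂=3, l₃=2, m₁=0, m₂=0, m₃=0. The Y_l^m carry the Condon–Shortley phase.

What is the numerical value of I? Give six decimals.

m-sum 0 ✓  L=6 even ✓  2≤2≤4 ✓
Π(2lᵢ+1) = 3×7×5 = 105
triangle coeff Δ(1,3,2) = 1/105
Σ_t [1,1]: t=1:−1/4 = -1/4
(3j)²=3/35 [(1 3 2; 0 0 0)], sign=-1
(m-triple is (0,0,0) — same symbol as above.)
⇒ 4πI² = 27/35
I = (+1)√(27/35/(4π)) = 0.24776670

0.247767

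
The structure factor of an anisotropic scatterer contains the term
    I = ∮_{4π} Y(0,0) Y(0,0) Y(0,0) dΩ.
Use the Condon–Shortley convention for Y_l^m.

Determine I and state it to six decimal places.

0.282095

Checks pass: Σm=0; 0 even; l₃=0∈[0,0].
(2·0+1)(2·0+1)(2·0+1) = 1
Δ: 0! 0! 0! / 1! → 1/1
sum: t=0:+1/1 = 1/1
3j²(0 0 0; 0 0 0) = Δ·Π!·Σ² = 1/1  (sign +1)
(m-triple is (0,0,0) — same symbol as above.)
combine: 4πI² = 1·1·1 = 1/1
take √, sign +1: I = 0.28209479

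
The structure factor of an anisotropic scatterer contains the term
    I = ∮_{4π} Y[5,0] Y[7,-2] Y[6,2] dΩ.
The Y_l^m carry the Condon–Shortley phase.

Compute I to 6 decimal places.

-0.005692

m-sum 0 ✓  L=18 even ✓  2≤6≤12 ✓
Π(2lᵢ+1) = 11×15×13 = 2145
triangle coeff Δ(5,7,6) = 1/174594420
Σ_t [1,5]: t=1:−1/4147200 t=2:+1/207360 t=3:−1/82944 t=4:+1/207360 t=5:−1/4147200 = -1/345600
(3j)²=420/46189 [(5 7 6; 0 0 0)], sign=-1
Σ_t [1,5]: t=1:−1/1658880 t=2:+1/207360 t=3:−1/207360 t=4:+1/1451520 t=5:−1/116121600 = 1/12902400
(3j)²=27/1293292 [(5 7 6; 0 -2 2)], sign=+1
⇒ 4πI² = 6075/14919047
I = (-1)√(6075/14919047/(4π)) = -0.00569243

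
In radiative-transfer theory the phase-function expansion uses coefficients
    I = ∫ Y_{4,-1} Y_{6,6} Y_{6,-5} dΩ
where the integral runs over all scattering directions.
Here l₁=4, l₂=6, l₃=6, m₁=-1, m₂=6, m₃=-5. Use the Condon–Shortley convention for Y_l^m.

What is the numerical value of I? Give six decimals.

Rules hold: Σm=0, L=16 even, 2≤6≤10.
N = 9·13·13 = 1521
Δ = 4!·4!·8!/17! = 1/15315300
Racah Σ t=0..4: t=0:+1/829440 t=1:−1/25920 t=2:+1/9216 t=3:−1/25920 t=4:+1/829440 = 7/207360
⇒ 3j(4 6 6; 0 0 0)² = 28/2431, sgn +1
Racah Σ t=4..4: t=4:+1/5806080 = 1/5806080
⇒ 3j(4 6 6; -1 6 -5)² = 165/6188, sgn -1
4πI² = N·(3j₀)²·(3jₘ)² = 135/289
I = -1·√(0.467128/4π) = -0.19280266

-0.192803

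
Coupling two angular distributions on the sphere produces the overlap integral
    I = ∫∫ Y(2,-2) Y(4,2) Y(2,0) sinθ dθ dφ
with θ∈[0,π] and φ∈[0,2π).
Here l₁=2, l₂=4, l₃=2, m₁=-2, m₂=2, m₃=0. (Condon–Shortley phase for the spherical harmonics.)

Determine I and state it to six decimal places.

Rules hold: Σm=0, L=8 even, 2≤2≤6.
N = 5·9·5 = 225
Δ = 4!·0!·4!/9! = 1/630
Racah Σ t=2..2: t=2:+1/16 = 1/16
⇒ 3j(2 4 2; 0 0 0)² = 2/35, sgn +1
Racah Σ t=4..4: t=4:+1/96 = 1/96
⇒ 3j(2 4 2; -2 2 0)² = 1/42, sgn +1
4πI² = N·(3j₀)²·(3jₘ)² = 15/49
I = +1·√(0.306122/4π) = 0.15607835

0.156078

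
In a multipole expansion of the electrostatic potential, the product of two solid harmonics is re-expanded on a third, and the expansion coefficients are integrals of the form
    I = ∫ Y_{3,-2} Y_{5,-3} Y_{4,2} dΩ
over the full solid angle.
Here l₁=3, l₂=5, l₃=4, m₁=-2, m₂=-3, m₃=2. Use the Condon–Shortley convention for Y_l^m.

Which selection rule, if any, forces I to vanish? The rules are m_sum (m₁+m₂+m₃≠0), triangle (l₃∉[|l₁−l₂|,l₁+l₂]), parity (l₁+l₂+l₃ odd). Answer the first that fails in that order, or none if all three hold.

m₁+m₂+m₃ = -2 − 3 + 2 = -3  ✗
triangle: |3−5|=2 ≤ l₃=4 ≤ 3+5=8
parity: l₁+l₂+l₃ = 12 is even

m_sum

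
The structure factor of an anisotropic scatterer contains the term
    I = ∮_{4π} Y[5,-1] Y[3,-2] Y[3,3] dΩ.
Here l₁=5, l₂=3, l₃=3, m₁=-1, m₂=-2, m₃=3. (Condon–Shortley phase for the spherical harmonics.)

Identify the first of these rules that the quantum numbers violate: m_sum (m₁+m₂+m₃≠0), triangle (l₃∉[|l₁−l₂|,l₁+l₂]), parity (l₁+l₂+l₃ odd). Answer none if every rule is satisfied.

Σmᵢ = 0  ✓
l₃∈[|l₁−l₂|,l₁+l₂]=[2,8], have l₃=3  ✓
Σlᵢ = 11 ⇒ odd  ✗

parity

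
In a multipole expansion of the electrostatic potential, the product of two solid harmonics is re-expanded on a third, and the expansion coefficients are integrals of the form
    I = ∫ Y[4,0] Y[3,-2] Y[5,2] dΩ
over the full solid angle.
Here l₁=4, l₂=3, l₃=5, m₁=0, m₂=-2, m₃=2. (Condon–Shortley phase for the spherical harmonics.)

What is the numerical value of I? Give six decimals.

Checks pass: Σm=0; 12 even; l₃=5∈[1,7].
(2·4+1)(2·3+1)(2·5+1) = 693
Δ: 2! 6! 4! / 13! → 1/180180
sum: t=0:+1/576 t=1:−1/144 t=2:+1/576 = -1/288
3j²(4 3 5; 0 0 0) = Δ·Π!·Σ² = 20/1001  (sign +1)
sum: t=0:+1/576 t=1:−1/864 = 1/1728
3j²(4 3 5; 0 -2 2) = Δ·Π!·Σ² = 5/1287  (sign -1)
combine: 4πI² = 693·20/1001·5/1287 = 100/1859
take √, sign -1: I = -0.06542675

-0.065427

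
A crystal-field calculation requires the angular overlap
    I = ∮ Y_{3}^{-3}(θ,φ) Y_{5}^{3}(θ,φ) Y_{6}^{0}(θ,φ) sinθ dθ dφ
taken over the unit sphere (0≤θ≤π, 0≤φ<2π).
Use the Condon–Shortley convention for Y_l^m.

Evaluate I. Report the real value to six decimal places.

-0.110086

m-sum 0 ✓  L=14 even ✓  2≤6≤8 ✓
Π(2lᵢ+1) = 7×11×13 = 1001
triangle coeff Δ(3,5,6) = 1/675675
Σ_t [0,2]: t=0:+1/8640 t=1:−1/2304 t=2:+1/8640 = -7/34560
(3j)²=7/429 [(3 5 6; 0 0 0)], sign=-1
Σ_t [2,2]: t=2:+1/69120 = 1/69120
(3j)²=4/429 [(3 5 6; -3 3 0)], sign=+1
⇒ 4πI² = 196/1287
I = (-1)√(196/1287/(4π)) = -0.11008644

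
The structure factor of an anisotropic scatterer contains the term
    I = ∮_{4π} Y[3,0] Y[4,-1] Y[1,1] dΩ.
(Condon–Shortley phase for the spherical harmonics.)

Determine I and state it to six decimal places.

m-sum 0 ✓  L=8 even ✓  1≤1≤7 ✓
Π(2lᵢ+1) = 7×9×3 = 189
triangle coeff Δ(3,4,1) = 1/252
Σ_t [3,3]: t=3:−1/36 = -1/36
(3j)²=4/63 [(3 4 1; 0 0 0)], sign=+1
Σ_t [3,3]: t=3:−1/72 = -1/72
(3j)²=5/126 [(3 4 1; 0 -1 1)], sign=-1
⇒ 4πI² = 10/21
I = (-1)√(10/21/(4π)) = -0.19466390

-0.194664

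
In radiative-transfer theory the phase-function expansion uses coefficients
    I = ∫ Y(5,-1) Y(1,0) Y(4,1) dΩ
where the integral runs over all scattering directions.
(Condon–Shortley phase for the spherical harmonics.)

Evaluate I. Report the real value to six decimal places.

Checks pass: Σm=0; 10 even; l₃=4∈[4,6].
(2·5+1)(2·1+1)(2·4+1) = 297
Δ: 2! 8! 0! / 11! → 1/495
sum: t=1:−1/576 = -1/576
3j²(5 1 4; 0 0 0) = Δ·Π!·Σ² = 5/99  (sign -1)
sum: t=1:−1/720 = -1/720
3j²(5 1 4; -1 0 1) = Δ·Π!·Σ² = 8/165  (sign +1)
combine: 4πI² = 297·5/99·8/165 = 8/11
take √, sign -1: I = -0.24057125

-0.240571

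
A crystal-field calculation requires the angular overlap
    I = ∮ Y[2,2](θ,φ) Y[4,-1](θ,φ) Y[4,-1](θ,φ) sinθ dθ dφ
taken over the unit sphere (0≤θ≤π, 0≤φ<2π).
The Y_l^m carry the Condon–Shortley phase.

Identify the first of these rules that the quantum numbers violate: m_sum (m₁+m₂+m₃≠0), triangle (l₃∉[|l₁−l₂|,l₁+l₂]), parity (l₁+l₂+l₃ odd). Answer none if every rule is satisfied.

m₁+m₂+m₃ = 2 − 1 − 1 = 0  ✓
triangle: |2−4|=2 ≤ l₃=4 ≤ 2+4=6  ✓
parity: l₁+l₂+l₃ = 10 is even  ✓

none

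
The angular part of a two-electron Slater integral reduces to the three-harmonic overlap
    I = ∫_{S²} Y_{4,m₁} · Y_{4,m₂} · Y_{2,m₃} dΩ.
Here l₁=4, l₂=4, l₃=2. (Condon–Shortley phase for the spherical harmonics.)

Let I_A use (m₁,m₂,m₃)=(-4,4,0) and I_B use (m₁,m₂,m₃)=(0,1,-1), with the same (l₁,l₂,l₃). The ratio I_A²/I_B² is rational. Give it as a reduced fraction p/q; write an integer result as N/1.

392/15

Shared (l₁,l₂,l₃)=(4,4,2): N and (l;000)² cancel in I_A²/I_B².
A: Δ = 6!·2!·2!/11! = 1/13860; Racah Σ t=6..6: t=6:+1/2880 = 1/2880; ⇒ 3j(4 4 2; -4 4 0)² = 28/495, sgn +1
B: Δ = 6!·2!·2!/11! = 1/13860; Racah Σ t=3..4: t=3:−1/72 t=4:+1/96 = -1/288; ⇒ 3j(4 4 2; 0 1 -1)² = 1/462, sgn +1
I_A²/I_B² = (28/495)/(1/462) = 392/15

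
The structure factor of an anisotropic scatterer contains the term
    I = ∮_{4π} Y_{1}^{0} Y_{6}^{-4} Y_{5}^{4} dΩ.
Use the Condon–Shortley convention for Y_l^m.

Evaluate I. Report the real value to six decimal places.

0.182727

m-sum 0 ✓  L=12 even ✓  5≤5≤7 ✓
Π(2lᵢ+1) = 3×13×11 = 429
triangle coeff Δ(1,6,5) = 1/858
Σ_t [1,1]: t=1:−1/14400 = -1/14400
(3j)²=6/143 [(1 6 5; 0 0 0)], sign=+1
Σ_t [1,1]: t=1:−1/362880 = -1/362880
(3j)²=10/429 [(1 6 5; 0 -4 4)], sign=+1
⇒ 4πI² = 60/143
I = (+1)√(60/143/(4π)) = 0.18272698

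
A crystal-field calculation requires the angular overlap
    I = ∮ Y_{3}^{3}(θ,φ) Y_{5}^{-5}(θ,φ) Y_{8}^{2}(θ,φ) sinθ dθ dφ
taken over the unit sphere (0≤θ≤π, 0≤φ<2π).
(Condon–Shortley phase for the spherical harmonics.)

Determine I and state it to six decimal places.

Rules hold: Σm=0, L=16 even, 2≤8≤8.
N = 7·11·17 = 1309
Δ = 0!·6!·10!/17! = 1/136136
Racah Σ t=0..0: t=0:+1/518400 = 1/518400
⇒ 3j(3 5 8; 0 0 0)² = 56/2431, sgn +1
Racah Σ t=0..0: t=0:+1/2612736000 = 1/2612736000
⇒ 3j(3 5 8; 3 -5 2)² = 1/136136, sgn +1
4πI² = N·(3j₀)²·(3jₘ)² = 7/31603
I = +1·√(0.000221498/4π) = 0.00419836

0.004198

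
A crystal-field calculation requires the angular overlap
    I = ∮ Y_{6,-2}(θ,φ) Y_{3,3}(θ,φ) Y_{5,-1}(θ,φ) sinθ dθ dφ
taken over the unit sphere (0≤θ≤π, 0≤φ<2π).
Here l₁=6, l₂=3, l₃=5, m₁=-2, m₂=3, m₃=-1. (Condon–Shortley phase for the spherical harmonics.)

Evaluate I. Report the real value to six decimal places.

-0.174062

Checks pass: Σm=0; 14 even; l₃=5∈[3,9].
(2·6+1)(2·3+1)(2·5+1) = 1001
Δ: 4! 8! 2! / 15! → 1/675675
sum: t=1:−1/8640 t=2:+1/2304 t=3:−1/8640 = 7/34560
3j²(6 3 5; 0 0 0) = Δ·Π!·Σ² = 7/429  (sign -1)
sum: t=4:+1/27648 = 1/27648
3j²(6 3 5; -2 3 -1) = Δ·Π!·Σ² = 10/429  (sign +1)
combine: 4πI² = 1001·7/429·10/429 = 490/1287
take √, sign -1: I = -0.17406195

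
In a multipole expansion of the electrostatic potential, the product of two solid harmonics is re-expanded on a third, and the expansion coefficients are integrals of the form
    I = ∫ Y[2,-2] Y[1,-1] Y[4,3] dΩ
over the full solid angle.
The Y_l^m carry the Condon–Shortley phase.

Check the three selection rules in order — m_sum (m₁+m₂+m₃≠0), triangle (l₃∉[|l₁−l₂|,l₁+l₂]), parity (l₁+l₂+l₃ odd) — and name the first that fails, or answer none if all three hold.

Σmᵢ = 0  ✓
l₃∈[|l₁−l₂|,l₁+l₂]=[1,3], have l₃=4  ✗
Σlᵢ = 7 ⇒ odd

triangle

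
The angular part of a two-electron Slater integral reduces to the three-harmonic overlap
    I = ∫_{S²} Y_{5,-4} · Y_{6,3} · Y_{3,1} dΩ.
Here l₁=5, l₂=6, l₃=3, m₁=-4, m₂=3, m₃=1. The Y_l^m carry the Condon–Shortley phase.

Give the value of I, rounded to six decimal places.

m-sum 0 ✓  L=14 even ✓  1≤3≤11 ✓
Π(2lᵢ+1) = 11×13×7 = 1001
triangle coeff Δ(5,6,3) = 1/675675
Σ_t [3,5]: t=3:−1/8640 t=4:+1/2304 t=5:−1/8640 = 7/34560
(3j)²=7/429 [(5 6 3; 0 0 0)], sign=-1
Σ_t [7,8]: t=7:−1/40320 t=8:+1/241920 = -1/48384
(3j)²=24/1001 [(5 6 3; -4 3 1)], sign=-1
⇒ 4πI² = 56/143
I = (+1)√(56/143/(4π)) = 0.17653103

0.176531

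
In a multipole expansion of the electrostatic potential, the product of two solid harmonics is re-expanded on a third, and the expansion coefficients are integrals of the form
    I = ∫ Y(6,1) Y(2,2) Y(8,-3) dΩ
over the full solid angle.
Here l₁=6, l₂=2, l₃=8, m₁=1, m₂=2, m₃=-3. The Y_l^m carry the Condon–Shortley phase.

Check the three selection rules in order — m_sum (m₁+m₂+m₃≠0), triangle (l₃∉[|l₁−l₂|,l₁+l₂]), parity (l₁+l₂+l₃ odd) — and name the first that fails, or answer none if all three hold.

azimuthal sum: 1 + 2 − 3 = 0  ✓
4 ≤ 8 ≤ 8 (triangle on l)  ✓
L = 6 + 2 + 8 = 16 (even)  ✓

none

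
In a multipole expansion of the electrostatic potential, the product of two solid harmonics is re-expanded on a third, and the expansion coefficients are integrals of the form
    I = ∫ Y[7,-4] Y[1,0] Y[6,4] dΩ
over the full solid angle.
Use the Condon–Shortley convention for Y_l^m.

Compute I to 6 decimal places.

0.201000

Rules hold: Σm=0, L=14 even, 6≤6≤8.
N = 15·3·13 = 585
Δ = 2!·12!·0!/15! = 1/1365
Racah Σ t=1..1: t=1:−1/518400 = -1/518400
⇒ 3j(7 1 6; 0 0 0)² = 7/195, sgn -1
Racah Σ t=1..1: t=1:−1/7257600 = -1/7257600
⇒ 3j(7 1 6; -4 0 4)² = 11/455, sgn -1
4πI² = N·(3j₀)²·(3jₘ)² = 33/65
I = +1·√(0.507692/4π) = 0.20099968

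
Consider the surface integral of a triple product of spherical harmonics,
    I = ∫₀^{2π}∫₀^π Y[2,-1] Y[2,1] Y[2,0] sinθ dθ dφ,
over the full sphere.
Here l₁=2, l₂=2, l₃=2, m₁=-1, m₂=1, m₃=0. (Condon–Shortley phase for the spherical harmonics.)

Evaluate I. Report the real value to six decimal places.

-0.090112

Rules hold: Σm=0, L=6 even, 0≤2≤4.
N = 5·5·5 = 125
Δ = 2!·2!·2!/7! = 1/630
Racah Σ t=0..2: t=0:+1/8 t=1:−1/1 t=2:+1/8 = -3/4
⇒ 3j(2 2 2; 0 0 0)² = 2/35, sgn -1
Racah Σ t=1..2: t=1:−1/4 t=2:+1/2 = 1/4
⇒ 3j(2 2 2; -1 1 0)² = 1/70, sgn +1
4πI² = N·(3j₀)²·(3jₘ)² = 5/49
I = -1·√(0.102041/4π) = -0.09011188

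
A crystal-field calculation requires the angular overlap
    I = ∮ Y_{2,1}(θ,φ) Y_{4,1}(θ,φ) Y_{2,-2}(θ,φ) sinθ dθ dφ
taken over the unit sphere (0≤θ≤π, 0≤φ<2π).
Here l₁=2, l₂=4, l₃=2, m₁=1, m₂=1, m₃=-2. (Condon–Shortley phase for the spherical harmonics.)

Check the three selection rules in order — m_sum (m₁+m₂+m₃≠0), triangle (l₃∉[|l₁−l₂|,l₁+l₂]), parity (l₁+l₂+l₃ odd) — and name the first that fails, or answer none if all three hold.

none

azimuthal sum: 1 + 1 − 2 = 0  ✓
2 ≤ 2 ≤ 6 (triangle on l)  ✓
L = 2 + 4 + 2 = 8 (even)  ✓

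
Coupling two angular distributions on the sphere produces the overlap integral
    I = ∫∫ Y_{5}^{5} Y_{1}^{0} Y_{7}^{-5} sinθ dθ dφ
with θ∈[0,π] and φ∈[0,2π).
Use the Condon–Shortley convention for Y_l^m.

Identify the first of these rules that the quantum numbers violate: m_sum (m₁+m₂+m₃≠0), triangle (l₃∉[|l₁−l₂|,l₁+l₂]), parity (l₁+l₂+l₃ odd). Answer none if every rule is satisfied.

m₁+m₂+m₃ = 5 + 0 − 5 = 0  ✓
triangle: |5−1|=4 ≤ l₃=7 ≤ 5+1=6  ✗
parity: l₁+l₂+l₃ = 13 is odd

triangle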